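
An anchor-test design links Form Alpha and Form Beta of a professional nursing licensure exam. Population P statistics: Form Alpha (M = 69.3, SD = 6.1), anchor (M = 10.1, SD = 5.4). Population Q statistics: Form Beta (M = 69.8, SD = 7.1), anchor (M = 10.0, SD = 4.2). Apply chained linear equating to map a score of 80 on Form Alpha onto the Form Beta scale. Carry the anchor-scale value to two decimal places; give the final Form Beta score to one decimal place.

86.0

Form Alpha → anchor (Population P): v = (5.4/6.1)(80 − 69.3) + 10.1 = 19.57
anchor → Form Beta (Population Q): y = (7.1/4.2)(19.57 − 10.0) + 69.8 = 86.0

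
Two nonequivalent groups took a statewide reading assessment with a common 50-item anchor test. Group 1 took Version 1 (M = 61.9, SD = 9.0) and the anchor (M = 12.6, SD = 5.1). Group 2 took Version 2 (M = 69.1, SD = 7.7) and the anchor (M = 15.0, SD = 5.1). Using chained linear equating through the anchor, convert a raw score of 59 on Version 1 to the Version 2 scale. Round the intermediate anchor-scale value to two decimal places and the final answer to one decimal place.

63.0

Version 1 → anchor (Group 1): v = (5.1/9.0)(59 − 61.9) + 12.6 = 10.96
anchor → Version 2 (Group 2): y = (7.7/5.1)(10.96 − 15.0) + 69.1 = 63.0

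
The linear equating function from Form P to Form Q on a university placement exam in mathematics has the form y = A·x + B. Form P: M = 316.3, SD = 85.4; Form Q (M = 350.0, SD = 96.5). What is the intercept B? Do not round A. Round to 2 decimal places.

A = SD_Y / SD_X = 96.5 / 85.4 = 1.129977
B = M_Y − A·M_X = 350.0 − 1.129977 × 316.3 = -7.41

-7.41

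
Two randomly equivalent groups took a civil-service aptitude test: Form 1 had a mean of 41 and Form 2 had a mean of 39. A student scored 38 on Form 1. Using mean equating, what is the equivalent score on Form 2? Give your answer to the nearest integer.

Mean equating: y = x + (M_Y − M_X) = 38 + (39 − 41) = 36

36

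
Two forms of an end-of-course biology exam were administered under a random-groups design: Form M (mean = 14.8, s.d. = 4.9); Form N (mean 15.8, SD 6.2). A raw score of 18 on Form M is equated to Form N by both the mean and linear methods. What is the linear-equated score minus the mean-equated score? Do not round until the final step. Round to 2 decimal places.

0.85

Mean-equated: 18 + (15.8 − 14.8) = 19.00
Linear-equated: (6.2/4.9)(18 − 14.8) + 15.8 = 19.849
Difference = 19.849 − 19.00 = 0.85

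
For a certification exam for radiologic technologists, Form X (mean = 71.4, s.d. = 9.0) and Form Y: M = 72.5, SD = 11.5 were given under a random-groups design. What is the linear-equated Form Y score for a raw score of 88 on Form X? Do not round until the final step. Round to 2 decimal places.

93.71

Linear equating: y = (SD_Y/SD_X)(x − M_X) + M_Y
y = (11.5/9.0)(88 − 71.4) + 72.5
y = 1.277778 × 16.6 + 72.5 = 21.2111 + 72.5 = 93.71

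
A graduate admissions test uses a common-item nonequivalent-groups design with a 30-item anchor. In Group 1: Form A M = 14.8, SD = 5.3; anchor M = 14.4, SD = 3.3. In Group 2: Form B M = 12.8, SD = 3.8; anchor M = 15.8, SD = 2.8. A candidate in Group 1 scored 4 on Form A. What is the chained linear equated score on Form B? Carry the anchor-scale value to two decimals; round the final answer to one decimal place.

Form A → anchor (Group 1): v = (3.3/5.3)(4 − 14.8) + 14.4 = 7.68
anchor → Form B (Group 2): y = (3.8/2.8)(7.68 − 15.8) + 12.8 = 1.8

1.8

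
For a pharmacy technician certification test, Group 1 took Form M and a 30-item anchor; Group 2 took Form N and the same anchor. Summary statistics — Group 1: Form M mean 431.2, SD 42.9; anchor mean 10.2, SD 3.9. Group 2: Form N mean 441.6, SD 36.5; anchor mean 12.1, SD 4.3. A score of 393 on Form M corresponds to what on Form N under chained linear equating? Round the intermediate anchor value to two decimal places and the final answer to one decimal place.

Form M → anchor (Group 1): v = (3.9/42.9)(393 − 431.2) + 10.2 = 6.73
anchor → Form N (Group 2): y = (36.5/4.3)(6.73 − 12.1) + 441.6 = 396.0

396.0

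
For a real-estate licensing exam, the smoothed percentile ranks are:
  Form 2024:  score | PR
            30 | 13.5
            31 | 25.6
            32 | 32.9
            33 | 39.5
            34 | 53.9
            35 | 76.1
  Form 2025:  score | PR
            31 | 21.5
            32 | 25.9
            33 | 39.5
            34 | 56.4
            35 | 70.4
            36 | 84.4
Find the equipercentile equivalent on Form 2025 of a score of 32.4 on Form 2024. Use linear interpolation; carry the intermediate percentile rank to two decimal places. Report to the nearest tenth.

32.7

PR of 32.4 on Form 2024: 32.9 + (32.4 − 32)/(33 − 32) × (39.5 − 32.9) = 35.54
On Form 2025, PR 35.54 falls between score 32 (PR 25.9) and 33 (PR 39.5).
Interpolate: 32 + (35.54 − 25.9)/(39.5 − 25.9) × (33 − 32) = 32.7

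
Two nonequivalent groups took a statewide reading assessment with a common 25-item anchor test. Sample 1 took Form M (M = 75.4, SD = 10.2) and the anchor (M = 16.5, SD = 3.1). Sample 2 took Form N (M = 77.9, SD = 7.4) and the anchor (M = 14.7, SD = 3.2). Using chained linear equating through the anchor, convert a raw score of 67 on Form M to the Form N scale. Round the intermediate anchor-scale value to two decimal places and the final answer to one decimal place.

Form M → anchor (Sample 1): v = (3.1/10.2)(67 − 75.4) + 16.5 = 13.95
anchor → Form N (Sample 2): y = (7.4/3.2)(13.95 − 14.7) + 77.9 = 76.2

76.2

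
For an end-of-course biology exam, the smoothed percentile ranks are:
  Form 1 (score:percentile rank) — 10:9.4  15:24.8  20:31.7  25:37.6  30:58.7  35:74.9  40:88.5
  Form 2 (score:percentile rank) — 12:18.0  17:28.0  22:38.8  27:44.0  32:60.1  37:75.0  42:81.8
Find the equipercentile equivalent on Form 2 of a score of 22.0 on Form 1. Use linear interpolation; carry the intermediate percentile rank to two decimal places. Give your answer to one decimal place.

19.8

PR of 22.0 on Form 1: 31.7 + (22.0 − 20)/(25 − 20) × (37.6 − 31.7) = 34.06
On Form 2, PR 34.06 falls between score 17 (PR 28.0) and 22 (PR 38.8).
Interpolate: 17 + (34.06 − 28.0)/(38.8 − 28.0) × (22 − 17) = 19.8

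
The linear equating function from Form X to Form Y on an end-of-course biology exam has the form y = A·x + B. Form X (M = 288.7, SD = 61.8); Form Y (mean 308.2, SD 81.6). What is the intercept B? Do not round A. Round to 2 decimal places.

-73.00

A = SD_Y / SD_X = 81.6 / 61.8 = 1.320388
B = M_Y − A·M_X = 308.2 − 1.320388 × 288.7 = -73.00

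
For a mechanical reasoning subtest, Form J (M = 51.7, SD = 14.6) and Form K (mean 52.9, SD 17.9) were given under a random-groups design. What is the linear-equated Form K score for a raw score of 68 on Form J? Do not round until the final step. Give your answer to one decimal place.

Linear equating: y = (SD_Y/SD_X)(x − M_X) + M_Y
y = (17.9/14.6)(68 − 51.7) + 52.9
y = 1.226027 × 16.3 + 52.9 = 19.9842 + 52.9 = 72.9

72.9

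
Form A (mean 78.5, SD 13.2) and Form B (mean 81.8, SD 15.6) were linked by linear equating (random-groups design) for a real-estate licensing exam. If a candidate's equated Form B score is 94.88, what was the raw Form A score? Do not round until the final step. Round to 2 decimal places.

89.57

Invert y = (SD_Y/SD_X)(x − M_X) + M_Y:
x = (SD_X/SD_Y)(y − M_Y) + M_X = (13.2/15.6)(94.88 − 81.8) + 78.5
x = 0.846154 × 13.080 + 78.5 = 89.57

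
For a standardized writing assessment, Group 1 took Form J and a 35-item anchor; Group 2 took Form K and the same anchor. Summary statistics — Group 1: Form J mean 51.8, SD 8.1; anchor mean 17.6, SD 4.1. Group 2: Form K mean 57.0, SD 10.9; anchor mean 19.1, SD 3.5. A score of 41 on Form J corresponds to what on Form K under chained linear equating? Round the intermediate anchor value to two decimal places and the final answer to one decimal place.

Form J → anchor (Group 1): v = (4.1/8.1)(41 − 51.8) + 17.6 = 12.13
anchor → Form K (Group 2): y = (10.9/3.5)(12.13 − 19.1) + 57.0 = 35.3

35.3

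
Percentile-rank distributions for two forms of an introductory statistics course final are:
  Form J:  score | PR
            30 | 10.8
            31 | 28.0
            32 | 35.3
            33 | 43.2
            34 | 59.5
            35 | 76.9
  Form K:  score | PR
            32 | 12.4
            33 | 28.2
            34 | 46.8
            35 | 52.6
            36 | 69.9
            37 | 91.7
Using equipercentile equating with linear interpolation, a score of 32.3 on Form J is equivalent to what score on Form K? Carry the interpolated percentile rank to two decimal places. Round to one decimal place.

PR of 32.3 on Form J: 35.3 + (32.3 − 32)/(33 − 32) × (43.2 − 35.3) = 37.67
On Form K, PR 37.67 falls between score 33 (PR 28.2) and 34 (PR 46.8).
Interpolate: 33 + (37.67 − 28.2)/(46.8 − 28.2) × (34 − 33) = 33.5

33.5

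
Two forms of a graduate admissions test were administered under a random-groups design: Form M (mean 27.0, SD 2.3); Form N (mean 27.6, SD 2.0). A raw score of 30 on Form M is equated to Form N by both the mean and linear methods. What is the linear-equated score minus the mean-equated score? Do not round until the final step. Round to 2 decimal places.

Mean-equated: 30 + (27.6 − 27.0) = 30.60
Linear-equated: (2.0/2.3)(30 − 27.0) + 27.6 = 30.209
Difference = 30.209 − 30.60 = -0.39

-0.39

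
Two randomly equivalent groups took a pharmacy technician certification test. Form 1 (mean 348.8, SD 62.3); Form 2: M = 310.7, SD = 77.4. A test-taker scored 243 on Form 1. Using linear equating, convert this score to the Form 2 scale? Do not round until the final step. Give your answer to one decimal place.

179.3

Linear equating: y = (SD_Y/SD_X)(x − M_X) + M_Y
y = (77.4/62.3)(243 − 348.8) + 310.7
y = 1.242376 × -105.8 + 310.7 = -131.4433 + 310.7 = 179.3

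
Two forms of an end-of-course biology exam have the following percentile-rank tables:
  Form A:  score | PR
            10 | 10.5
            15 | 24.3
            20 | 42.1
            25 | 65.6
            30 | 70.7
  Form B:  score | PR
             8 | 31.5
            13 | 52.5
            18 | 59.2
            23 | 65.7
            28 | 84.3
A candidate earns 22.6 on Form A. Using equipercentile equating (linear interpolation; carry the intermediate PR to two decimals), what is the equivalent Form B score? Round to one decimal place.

PR of 22.6 on Form A: 42.1 + (22.6 − 20)/(25 − 20) × (65.6 − 42.1) = 54.32
On Form B, PR 54.32 falls between score 13 (PR 52.5) and 18 (PR 59.2).
Interpolate: 13 + (54.32 − 52.5)/(59.2 − 52.5) × (18 − 13) = 14.4

14.4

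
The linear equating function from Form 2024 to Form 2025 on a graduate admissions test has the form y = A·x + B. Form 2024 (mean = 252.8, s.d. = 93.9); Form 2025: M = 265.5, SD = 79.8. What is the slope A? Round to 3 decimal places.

0.850

A = SD_Y / SD_X = 79.8 / 93.9 = 0.850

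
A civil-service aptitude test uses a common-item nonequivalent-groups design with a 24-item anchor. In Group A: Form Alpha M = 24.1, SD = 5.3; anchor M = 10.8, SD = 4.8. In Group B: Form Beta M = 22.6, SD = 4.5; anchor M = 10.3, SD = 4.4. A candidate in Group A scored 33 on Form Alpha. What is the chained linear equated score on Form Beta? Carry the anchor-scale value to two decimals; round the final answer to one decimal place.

31.4

Form Alpha → anchor (Group A): v = (4.8/5.3)(33 − 24.1) + 10.8 = 18.86
anchor → Form Beta (Group B): y = (4.5/4.4)(18.86 − 10.3) + 22.6 = 31.4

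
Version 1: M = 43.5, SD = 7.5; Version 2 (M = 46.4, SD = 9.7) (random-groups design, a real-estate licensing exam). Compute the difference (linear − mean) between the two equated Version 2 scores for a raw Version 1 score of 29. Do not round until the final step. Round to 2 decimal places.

Mean-equated: 29 + (46.4 − 43.5) = 31.90
Linear-equated: (9.7/7.5)(29 − 43.5) + 46.4 = 27.647
Difference = 27.647 − 31.90 = -4.25

-4.25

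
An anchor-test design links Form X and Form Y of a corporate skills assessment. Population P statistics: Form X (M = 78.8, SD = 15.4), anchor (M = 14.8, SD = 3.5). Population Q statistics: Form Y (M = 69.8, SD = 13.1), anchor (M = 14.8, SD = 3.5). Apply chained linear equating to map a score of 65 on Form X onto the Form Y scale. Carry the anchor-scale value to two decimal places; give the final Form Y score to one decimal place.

58.0

Form X → anchor (Population P): v = (3.5/15.4)(65 − 78.8) + 14.8 = 11.66
anchor → Form Y (Population Q): y = (13.1/3.5)(11.66 − 14.8) + 69.8 = 58.0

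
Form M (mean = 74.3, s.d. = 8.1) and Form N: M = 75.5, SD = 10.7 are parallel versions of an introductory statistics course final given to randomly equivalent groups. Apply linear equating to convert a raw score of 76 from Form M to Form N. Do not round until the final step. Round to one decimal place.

77.7

Linear equating: y = (SD_Y/SD_X)(x − M_X) + M_Y
y = (10.7/8.1)(76 − 74.3) + 75.5
y = 1.320988 × 1.7 + 75.5 = 2.2457 + 75.5 = 77.7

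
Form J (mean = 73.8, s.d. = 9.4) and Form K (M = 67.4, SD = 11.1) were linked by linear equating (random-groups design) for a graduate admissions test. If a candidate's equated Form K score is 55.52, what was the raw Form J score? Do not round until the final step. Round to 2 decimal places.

63.74

Invert y = (SD_Y/SD_X)(x − M_X) + M_Y:
x = (SD_X/SD_Y)(y − M_Y) + M_X = (9.4/11.1)(55.52 − 67.4) + 73.8
x = 0.846847 × -11.880 + 73.8 = 63.74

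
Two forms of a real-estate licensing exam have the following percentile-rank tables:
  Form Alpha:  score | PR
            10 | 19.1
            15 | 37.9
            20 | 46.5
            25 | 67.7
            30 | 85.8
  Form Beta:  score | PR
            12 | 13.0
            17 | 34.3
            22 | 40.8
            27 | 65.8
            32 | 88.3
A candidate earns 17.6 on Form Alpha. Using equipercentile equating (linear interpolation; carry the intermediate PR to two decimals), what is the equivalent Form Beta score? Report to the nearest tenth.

PR of 17.6 on Form Alpha: 37.9 + (17.6 − 15)/(20 − 15) × (46.5 − 37.9) = 42.37
On Form Beta, PR 42.37 falls between score 22 (PR 40.8) and 27 (PR 65.8).
Interpolate: 22 + (42.37 − 40.8)/(65.8 − 40.8) × (27 − 22) = 22.3

22.3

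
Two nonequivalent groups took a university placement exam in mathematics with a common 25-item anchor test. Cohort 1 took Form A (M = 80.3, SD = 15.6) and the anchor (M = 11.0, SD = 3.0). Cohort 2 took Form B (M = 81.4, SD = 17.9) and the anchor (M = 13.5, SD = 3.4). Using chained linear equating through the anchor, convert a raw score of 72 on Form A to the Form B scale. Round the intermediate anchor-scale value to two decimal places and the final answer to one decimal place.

59.8

Form A → anchor (Cohort 1): v = (3.0/15.6)(72 − 80.3) + 11.0 = 9.40
anchor → Form B (Cohort 2): y = (17.9/3.4)(9.40 − 13.5) + 81.4 = 59.8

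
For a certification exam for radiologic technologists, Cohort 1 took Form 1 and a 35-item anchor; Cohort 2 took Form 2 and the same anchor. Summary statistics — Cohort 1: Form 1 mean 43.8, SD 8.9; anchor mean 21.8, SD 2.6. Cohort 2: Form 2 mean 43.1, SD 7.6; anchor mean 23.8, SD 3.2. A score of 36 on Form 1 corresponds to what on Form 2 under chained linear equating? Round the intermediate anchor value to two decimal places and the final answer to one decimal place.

32.9

Form 1 → anchor (Cohort 1): v = (2.6/8.9)(36 − 43.8) + 21.8 = 19.52
anchor → Form 2 (Cohort 2): y = (7.6/3.2)(19.52 − 23.8) + 43.1 = 32.9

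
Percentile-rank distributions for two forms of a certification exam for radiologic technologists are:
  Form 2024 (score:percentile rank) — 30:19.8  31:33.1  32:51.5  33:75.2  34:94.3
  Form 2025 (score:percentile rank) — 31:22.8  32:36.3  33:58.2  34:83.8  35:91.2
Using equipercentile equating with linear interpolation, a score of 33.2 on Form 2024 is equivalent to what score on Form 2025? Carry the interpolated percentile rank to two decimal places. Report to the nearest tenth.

33.8

PR of 33.2 on Form 2024: 75.2 + (33.2 − 33)/(34 − 33) × (94.3 − 75.2) = 79.02
On Form 2025, PR 79.02 falls between score 33 (PR 58.2) and 34 (PR 83.8).
Interpolate: 33 + (79.02 − 58.2)/(83.8 − 58.2) × (34 − 33) = 33.8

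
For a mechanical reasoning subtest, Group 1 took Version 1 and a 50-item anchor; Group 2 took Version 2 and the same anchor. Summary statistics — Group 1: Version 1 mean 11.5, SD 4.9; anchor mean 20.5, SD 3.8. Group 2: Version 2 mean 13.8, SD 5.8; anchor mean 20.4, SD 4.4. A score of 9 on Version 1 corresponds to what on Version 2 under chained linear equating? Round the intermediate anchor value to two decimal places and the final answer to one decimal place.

Version 1 → anchor (Group 1): v = (3.8/4.9)(9 − 11.5) + 20.5 = 18.56
anchor → Version 2 (Group 2): y = (5.8/4.4)(18.56 − 20.4) + 13.8 = 11.4

11.4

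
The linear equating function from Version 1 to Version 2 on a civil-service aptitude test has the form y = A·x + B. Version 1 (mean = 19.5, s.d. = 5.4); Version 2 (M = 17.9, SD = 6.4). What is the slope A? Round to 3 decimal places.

1.185

A = SD_Y / SD_X = 6.4 / 5.4 = 1.185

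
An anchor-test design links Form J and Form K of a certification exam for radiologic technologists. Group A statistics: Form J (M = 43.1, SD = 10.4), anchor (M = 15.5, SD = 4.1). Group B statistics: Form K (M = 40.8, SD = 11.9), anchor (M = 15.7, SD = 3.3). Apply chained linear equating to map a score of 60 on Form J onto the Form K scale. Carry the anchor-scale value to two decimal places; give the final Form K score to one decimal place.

64.1

Form J → anchor (Group A): v = (4.1/10.4)(60 − 43.1) + 15.5 = 22.16
anchor → Form K (Group B): y = (11.9/3.3)(22.16 − 15.7) + 40.8 = 64.1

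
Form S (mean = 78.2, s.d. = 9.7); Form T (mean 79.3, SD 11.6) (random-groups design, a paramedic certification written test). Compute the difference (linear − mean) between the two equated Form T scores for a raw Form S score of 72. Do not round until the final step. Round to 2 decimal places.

Mean-equated: 72 + (79.3 − 78.2) = 73.10
Linear-equated: (11.6/9.7)(72 − 78.2) + 79.3 = 71.886
Difference = 71.886 − 73.10 = -1.21

-1.21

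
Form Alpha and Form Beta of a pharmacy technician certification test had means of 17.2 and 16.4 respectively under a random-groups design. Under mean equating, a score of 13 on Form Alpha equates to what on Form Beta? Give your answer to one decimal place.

12.2

Mean equating: y = x + (M_Y − M_X) = 13 + (16.4 − 17.2) = 12.2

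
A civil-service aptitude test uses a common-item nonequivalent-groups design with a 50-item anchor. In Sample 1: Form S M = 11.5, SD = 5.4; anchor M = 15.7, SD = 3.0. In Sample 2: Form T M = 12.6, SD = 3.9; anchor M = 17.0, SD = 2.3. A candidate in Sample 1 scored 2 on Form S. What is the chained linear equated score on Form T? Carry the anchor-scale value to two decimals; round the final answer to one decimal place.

Form S → anchor (Sample 1): v = (3.0/5.4)(2 − 11.5) + 15.7 = 10.42
anchor → Form T (Sample 2): y = (3.9/2.3)(10.42 − 17.0) + 12.6 = 1.4

1.4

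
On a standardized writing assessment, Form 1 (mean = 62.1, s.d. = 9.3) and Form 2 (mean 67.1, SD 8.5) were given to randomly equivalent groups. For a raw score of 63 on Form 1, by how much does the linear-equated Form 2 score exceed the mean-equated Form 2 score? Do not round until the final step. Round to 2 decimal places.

-0.08

Mean-equated: 63 + (67.1 − 62.1) = 68.00
Linear-equated: (8.5/9.3)(63 − 62.1) + 67.1 = 67.923
Difference = 67.923 − 68.00 = -0.08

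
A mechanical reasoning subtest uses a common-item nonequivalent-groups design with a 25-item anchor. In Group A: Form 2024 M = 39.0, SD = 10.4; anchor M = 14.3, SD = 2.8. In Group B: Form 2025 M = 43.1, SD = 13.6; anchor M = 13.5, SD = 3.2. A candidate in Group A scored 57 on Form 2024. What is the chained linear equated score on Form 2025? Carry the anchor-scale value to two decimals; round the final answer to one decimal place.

Form 2024 → anchor (Group A): v = (2.8/10.4)(57 − 39.0) + 14.3 = 19.15
anchor → Form 2025 (Group B): y = (13.6/3.2)(19.15 − 13.5) + 43.1 = 67.1

67.1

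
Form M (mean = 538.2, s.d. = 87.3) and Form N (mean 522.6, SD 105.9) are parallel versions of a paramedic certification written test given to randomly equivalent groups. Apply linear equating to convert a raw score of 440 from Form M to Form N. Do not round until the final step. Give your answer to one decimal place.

Linear equating: y = (SD_Y/SD_X)(x − M_X) + M_Y
y = (105.9/87.3)(440 − 538.2) + 522.6
y = 1.213058 × -98.2 + 522.6 = -119.1223 + 522.6 = 403.5

403.5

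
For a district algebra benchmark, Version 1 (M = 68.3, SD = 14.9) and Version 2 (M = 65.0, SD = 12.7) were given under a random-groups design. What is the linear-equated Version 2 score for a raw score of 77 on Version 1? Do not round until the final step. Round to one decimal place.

72.4

Linear equating: y = (SD_Y/SD_X)(x − M_X) + M_Y
y = (12.7/14.9)(77 − 68.3) + 65.0
y = 0.852349 × 8.7 + 65.0 = 7.4154 + 65.0 = 72.4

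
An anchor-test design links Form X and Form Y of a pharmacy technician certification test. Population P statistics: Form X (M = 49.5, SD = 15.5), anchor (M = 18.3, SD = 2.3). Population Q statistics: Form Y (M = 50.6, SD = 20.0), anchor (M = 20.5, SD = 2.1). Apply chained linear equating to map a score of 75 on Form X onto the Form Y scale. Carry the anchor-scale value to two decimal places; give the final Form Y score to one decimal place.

Form X → anchor (Population P): v = (2.3/15.5)(75 − 49.5) + 18.3 = 22.08
anchor → Form Y (Population Q): y = (20.0/2.1)(22.08 − 20.5) + 50.6 = 65.6

65.6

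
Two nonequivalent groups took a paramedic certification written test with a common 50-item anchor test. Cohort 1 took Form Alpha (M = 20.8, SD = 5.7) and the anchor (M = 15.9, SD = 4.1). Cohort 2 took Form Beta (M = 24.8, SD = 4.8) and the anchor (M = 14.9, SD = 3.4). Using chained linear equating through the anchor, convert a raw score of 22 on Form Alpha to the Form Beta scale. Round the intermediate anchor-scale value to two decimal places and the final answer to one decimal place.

27.4

Form Alpha → anchor (Cohort 1): v = (4.1/5.7)(22 − 20.8) + 15.9 = 16.76
anchor → Form Beta (Cohort 2): y = (4.8/3.4)(16.76 − 14.9) + 24.8 = 27.4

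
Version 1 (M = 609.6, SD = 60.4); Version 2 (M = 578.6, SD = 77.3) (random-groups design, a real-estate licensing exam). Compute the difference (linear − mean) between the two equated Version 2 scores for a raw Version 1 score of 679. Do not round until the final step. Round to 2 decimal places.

Mean-equated: 679 + (578.6 − 609.6) = 648.00
Linear-equated: (77.3/60.4)(679 − 609.6) + 578.6 = 667.418
Difference = 667.418 − 648.00 = 19.42

19.42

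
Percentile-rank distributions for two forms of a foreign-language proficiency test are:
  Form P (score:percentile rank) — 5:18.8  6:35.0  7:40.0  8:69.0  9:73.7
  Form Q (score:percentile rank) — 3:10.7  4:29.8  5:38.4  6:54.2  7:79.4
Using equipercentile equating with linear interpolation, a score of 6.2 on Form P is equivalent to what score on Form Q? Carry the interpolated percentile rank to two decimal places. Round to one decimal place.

4.7

PR of 6.2 on Form P: 35.0 + (6.2 − 6)/(7 − 6) × (40.0 − 35.0) = 36.00
On Form Q, PR 36.00 falls between score 4 (PR 29.8) and 5 (PR 38.4).
Interpolate: 4 + (36.00 − 29.8)/(38.4 − 29.8) × (5 − 4) = 4.7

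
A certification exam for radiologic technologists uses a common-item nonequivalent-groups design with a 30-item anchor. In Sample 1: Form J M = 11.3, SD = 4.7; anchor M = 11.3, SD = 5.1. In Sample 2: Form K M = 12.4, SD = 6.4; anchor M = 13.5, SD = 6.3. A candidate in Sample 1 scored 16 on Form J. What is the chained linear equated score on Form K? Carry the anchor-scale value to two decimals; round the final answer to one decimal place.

Form J → anchor (Sample 1): v = (5.1/4.7)(16 − 11.3) + 11.3 = 16.40
anchor → Form K (Sample 2): y = (6.4/6.3)(16.40 − 13.5) + 12.4 = 15.3

15.3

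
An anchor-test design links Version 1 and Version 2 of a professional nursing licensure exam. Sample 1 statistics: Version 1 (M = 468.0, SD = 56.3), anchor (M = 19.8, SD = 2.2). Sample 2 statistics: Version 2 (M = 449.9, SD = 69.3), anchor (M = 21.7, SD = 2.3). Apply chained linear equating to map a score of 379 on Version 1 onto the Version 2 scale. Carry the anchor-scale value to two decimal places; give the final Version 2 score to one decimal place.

Version 1 → anchor (Sample 1): v = (2.2/56.3)(379 − 468.0) + 19.8 = 16.32
anchor → Version 2 (Sample 2): y = (69.3/2.3)(16.32 − 21.7) + 449.9 = 287.8

287.8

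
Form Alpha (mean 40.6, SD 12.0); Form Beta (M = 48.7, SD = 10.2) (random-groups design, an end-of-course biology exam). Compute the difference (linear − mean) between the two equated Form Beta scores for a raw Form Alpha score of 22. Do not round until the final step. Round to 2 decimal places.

Mean-equated: 22 + (48.7 − 40.6) = 30.10
Linear-equated: (10.2/12.0)(22 − 40.6) + 48.7 = 32.890
Difference = 32.890 − 30.10 = 2.79

2.79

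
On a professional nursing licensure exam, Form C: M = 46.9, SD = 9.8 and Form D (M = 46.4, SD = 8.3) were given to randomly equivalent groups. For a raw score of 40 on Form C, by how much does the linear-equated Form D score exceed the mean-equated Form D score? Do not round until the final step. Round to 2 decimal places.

Mean-equated: 40 + (46.4 − 46.9) = 39.50
Linear-equated: (8.3/9.8)(40 − 46.9) + 46.4 = 40.556
Difference = 40.556 − 39.50 = 1.06

1.06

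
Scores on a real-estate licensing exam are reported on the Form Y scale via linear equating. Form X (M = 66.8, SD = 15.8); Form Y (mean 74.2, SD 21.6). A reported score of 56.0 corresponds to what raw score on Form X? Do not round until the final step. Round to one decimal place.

Invert y = (SD_Y/SD_X)(x − M_X) + M_Y:
x = (SD_X/SD_Y)(y − M_Y) + M_X = (15.8/21.6)(56.0 − 74.2) + 66.8
x = 0.731481 × -18.200 + 66.8 = 53.5

53.5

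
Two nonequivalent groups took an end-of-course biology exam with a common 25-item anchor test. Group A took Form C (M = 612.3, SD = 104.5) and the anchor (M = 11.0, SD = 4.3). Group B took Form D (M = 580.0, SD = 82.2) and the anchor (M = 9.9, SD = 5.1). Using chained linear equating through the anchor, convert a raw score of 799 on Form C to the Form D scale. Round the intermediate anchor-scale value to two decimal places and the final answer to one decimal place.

721.5

Form C → anchor (Group A): v = (4.3/104.5)(799 − 612.3) + 11.0 = 18.68
anchor → Form D (Group B): y = (82.2/5.1)(18.68 − 9.9) + 580.0 = 721.5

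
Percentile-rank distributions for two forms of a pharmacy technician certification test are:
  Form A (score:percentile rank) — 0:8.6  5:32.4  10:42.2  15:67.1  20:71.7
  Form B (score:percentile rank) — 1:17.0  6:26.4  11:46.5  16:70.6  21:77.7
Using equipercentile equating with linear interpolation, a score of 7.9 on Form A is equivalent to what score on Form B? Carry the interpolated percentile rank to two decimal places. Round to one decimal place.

8.9

PR of 7.9 on Form A: 32.4 + (7.9 − 5)/(10 − 5) × (42.2 − 32.4) = 38.08
On Form B, PR 38.08 falls between score 6 (PR 26.4) and 11 (PR 46.5).
Interpolate: 6 + (38.08 − 26.4)/(46.5 − 26.4) × (11 − 6) = 8.9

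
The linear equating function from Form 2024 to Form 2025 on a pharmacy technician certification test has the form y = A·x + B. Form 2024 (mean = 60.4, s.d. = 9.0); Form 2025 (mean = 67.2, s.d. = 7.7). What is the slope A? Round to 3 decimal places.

0.856

A = SD_Y / SD_X = 7.7 / 9.0 = 0.856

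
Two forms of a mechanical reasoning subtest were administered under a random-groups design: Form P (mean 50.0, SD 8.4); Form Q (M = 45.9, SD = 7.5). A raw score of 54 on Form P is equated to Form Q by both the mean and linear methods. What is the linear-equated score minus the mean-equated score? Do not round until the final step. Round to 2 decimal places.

-0.43

Mean-equated: 54 + (45.9 − 50.0) = 49.90
Linear-equated: (7.5/8.4)(54 − 50.0) + 45.9 = 49.471
Difference = 49.471 − 49.90 = -0.43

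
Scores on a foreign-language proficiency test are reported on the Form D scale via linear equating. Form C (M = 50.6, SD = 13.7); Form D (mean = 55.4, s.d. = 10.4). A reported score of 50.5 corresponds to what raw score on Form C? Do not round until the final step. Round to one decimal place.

44.1

Invert y = (SD_Y/SD_X)(x − M_X) + M_Y:
x = (SD_X/SD_Y)(y − M_Y) + M_X = (13.7/10.4)(50.5 − 55.4) + 50.6
x = 1.317308 × -4.900 + 50.6 = 44.1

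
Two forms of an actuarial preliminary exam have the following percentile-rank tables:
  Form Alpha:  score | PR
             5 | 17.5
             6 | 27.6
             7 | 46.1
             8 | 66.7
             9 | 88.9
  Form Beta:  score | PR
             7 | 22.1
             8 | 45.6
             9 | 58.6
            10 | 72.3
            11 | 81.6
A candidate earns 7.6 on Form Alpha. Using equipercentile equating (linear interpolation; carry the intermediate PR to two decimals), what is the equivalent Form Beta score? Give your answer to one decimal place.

9.0

PR of 7.6 on Form Alpha: 46.1 + (7.6 − 7)/(8 − 7) × (66.7 − 46.1) = 58.46
On Form Beta, PR 58.46 falls between score 8 (PR 45.6) and 9 (PR 58.6).
Interpolate: 8 + (58.46 − 45.6)/(58.6 − 45.6) × (9 − 8) = 9.0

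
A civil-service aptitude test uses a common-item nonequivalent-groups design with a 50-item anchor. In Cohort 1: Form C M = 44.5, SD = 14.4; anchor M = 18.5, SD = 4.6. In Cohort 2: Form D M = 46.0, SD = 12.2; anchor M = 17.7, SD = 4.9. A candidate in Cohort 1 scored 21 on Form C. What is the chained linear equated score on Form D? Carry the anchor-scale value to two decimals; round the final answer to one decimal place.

Form C → anchor (Cohort 1): v = (4.6/14.4)(21 − 44.5) + 18.5 = 10.99
anchor → Form D (Cohort 2): y = (12.2/4.9)(10.99 − 17.7) + 46.0 = 29.3

29.3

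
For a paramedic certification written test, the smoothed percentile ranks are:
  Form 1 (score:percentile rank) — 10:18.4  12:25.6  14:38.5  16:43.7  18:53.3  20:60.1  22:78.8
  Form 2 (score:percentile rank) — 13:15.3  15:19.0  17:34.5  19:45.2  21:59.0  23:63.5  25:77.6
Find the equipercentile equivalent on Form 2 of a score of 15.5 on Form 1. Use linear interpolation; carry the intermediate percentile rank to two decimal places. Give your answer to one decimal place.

18.5

PR of 15.5 on Form 1: 38.5 + (15.5 − 14)/(16 − 14) × (43.7 − 38.5) = 42.40
On Form 2, PR 42.40 falls between score 17 (PR 34.5) and 19 (PR 45.2).
Interpolate: 17 + (42.40 − 34.5)/(45.2 − 34.5) × (19 − 17) = 18.5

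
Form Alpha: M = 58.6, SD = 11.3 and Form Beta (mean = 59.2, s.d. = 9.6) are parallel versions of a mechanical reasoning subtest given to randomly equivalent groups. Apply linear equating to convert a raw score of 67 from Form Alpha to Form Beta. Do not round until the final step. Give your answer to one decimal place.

66.3

Linear equating: y = (SD_Y/SD_X)(x − M_X) + M_Y
y = (9.6/11.3)(67 − 58.6) + 59.2
y = 0.849558 × 8.4 + 59.2 = 7.1363 + 59.2 = 66.3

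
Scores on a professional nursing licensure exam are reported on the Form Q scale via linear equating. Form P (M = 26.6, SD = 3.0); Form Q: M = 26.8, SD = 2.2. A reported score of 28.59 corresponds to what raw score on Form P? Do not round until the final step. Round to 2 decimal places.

Invert y = (SD_Y/SD_X)(x − M_X) + M_Y:
x = (SD_X/SD_Y)(y − M_Y) + M_X = (3.0/2.2)(28.59 − 26.8) + 26.6
x = 1.363636 × 1.790 + 26.6 = 29.04

29.04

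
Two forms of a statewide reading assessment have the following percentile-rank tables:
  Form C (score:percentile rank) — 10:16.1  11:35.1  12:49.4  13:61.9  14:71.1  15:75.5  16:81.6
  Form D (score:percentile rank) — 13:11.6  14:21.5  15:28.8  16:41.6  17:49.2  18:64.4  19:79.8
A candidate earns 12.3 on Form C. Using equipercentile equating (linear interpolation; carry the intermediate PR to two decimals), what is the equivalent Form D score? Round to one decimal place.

17.3

PR of 12.3 on Form C: 49.4 + (12.3 − 12)/(13 − 12) × (61.9 − 49.4) = 53.15
On Form D, PR 53.15 falls between score 17 (PR 49.2) and 18 (PR 64.4).
Interpolate: 17 + (53.15 − 49.2)/(64.4 − 49.2) × (18 − 17) = 17.3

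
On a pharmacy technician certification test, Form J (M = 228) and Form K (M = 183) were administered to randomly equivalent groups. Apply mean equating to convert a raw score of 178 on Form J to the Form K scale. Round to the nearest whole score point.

133

Mean equating: y = x + (M_Y − M_X) = 178 + (183 − 228) = 133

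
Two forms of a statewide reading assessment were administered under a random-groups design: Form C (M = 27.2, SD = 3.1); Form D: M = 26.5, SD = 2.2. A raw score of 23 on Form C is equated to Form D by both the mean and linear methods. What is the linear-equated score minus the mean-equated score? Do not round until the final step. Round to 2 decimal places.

1.22

Mean-equated: 23 + (26.5 − 27.2) = 22.30
Linear-equated: (2.2/3.1)(23 − 27.2) + 26.5 = 23.519
Difference = 23.519 − 22.30 = 1.22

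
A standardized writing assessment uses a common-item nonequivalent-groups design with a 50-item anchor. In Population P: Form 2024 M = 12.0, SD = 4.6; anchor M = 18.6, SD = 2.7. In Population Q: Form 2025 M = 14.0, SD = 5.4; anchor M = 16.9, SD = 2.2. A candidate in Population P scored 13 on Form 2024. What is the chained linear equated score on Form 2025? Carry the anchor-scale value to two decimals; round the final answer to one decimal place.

19.6

Form 2024 → anchor (Population P): v = (2.7/4.6)(13 − 12.0) + 18.6 = 19.19
anchor → Form 2025 (Population Q): y = (5.4/2.2)(19.19 − 16.9) + 14.0 = 19.6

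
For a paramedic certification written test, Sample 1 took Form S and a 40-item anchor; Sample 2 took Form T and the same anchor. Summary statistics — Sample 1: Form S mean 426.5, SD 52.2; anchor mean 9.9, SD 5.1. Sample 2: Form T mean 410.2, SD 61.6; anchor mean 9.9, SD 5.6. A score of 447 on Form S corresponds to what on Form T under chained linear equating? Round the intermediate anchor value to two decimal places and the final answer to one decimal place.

Form S → anchor (Sample 1): v = (5.1/52.2)(447 − 426.5) + 9.9 = 11.90
anchor → Form T (Sample 2): y = (61.6/5.6)(11.90 − 9.9) + 410.2 = 432.2

432.2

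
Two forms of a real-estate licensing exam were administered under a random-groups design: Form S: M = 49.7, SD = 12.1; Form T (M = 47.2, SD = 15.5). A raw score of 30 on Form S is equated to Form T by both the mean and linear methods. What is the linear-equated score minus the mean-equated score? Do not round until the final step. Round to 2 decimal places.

Mean-equated: 30 + (47.2 − 49.7) = 27.50
Linear-equated: (15.5/12.1)(30 − 49.7) + 47.2 = 21.964
Difference = 21.964 − 27.50 = -5.54

-5.54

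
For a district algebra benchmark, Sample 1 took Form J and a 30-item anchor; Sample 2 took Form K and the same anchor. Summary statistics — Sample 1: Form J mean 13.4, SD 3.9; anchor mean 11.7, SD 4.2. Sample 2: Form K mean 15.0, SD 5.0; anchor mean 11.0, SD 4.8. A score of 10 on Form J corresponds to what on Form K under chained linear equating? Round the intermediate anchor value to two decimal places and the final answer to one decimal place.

11.9

Form J → anchor (Sample 1): v = (4.2/3.9)(10 − 13.4) + 11.7 = 8.04
anchor → Form K (Sample 2): y = (5.0/4.8)(8.04 − 11.0) + 15.0 = 11.9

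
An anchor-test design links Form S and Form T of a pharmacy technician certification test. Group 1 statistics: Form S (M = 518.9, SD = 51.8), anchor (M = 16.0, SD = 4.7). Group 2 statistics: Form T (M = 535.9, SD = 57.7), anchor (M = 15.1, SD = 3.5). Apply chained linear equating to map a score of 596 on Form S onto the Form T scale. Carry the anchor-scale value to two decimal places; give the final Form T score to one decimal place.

666.1

Form S → anchor (Group 1): v = (4.7/51.8)(596 − 518.9) + 16.0 = 23.00
anchor → Form T (Group 2): y = (57.7/3.5)(23.00 − 15.1) + 535.9 = 666.1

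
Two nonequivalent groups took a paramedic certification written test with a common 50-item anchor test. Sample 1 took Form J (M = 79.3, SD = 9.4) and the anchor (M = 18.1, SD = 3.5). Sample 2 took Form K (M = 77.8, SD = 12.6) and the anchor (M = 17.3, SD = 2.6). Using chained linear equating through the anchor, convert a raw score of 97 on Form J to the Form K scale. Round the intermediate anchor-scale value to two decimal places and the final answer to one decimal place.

113.6

Form J → anchor (Sample 1): v = (3.5/9.4)(97 − 79.3) + 18.1 = 24.69
anchor → Form K (Sample 2): y = (12.6/2.6)(24.69 − 17.3) + 77.8 = 113.6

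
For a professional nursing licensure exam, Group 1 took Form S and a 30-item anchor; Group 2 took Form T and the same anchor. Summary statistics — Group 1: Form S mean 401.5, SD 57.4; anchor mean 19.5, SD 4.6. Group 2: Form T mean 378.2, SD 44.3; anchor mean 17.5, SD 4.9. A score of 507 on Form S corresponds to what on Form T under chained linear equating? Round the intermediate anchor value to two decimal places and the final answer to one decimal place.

472.7

Form S → anchor (Group 1): v = (4.6/57.4)(507 − 401.5) + 19.5 = 27.95
anchor → Form T (Group 2): y = (44.3/4.9)(27.95 − 17.5) + 378.2 = 472.7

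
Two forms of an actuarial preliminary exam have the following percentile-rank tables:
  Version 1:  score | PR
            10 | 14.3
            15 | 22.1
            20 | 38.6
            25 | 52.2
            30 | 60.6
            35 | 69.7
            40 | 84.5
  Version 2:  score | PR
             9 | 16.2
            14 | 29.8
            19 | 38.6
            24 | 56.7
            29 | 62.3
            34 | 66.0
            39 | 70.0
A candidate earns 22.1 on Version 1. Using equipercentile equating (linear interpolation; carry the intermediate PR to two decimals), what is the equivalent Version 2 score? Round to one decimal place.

PR of 22.1 on Version 1: 38.6 + (22.1 − 20)/(25 − 20) × (52.2 − 38.6) = 44.31
On Version 2, PR 44.31 falls between score 19 (PR 38.6) and 24 (PR 56.7).
Interpolate: 19 + (44.31 − 38.6)/(56.7 − 38.6) × (24 − 19) = 20.6

20.6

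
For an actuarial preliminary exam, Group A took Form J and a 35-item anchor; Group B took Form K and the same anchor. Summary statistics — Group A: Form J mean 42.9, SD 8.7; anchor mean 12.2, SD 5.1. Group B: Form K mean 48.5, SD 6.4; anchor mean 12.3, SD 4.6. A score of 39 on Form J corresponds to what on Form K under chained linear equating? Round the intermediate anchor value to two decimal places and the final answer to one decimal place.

Form J → anchor (Group A): v = (5.1/8.7)(39 − 42.9) + 12.2 = 9.91
anchor → Form K (Group B): y = (6.4/4.6)(9.91 − 12.3) + 48.5 = 45.2

45.2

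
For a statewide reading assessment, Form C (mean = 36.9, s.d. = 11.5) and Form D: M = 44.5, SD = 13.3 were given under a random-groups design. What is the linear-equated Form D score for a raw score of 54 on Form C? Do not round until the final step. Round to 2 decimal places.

Linear equating: y = (SD_Y/SD_X)(x − M_X) + M_Y
y = (13.3/11.5)(54 − 36.9) + 44.5
y = 1.156522 × 17.1 + 44.5 = 19.7765 + 44.5 = 64.28

64.28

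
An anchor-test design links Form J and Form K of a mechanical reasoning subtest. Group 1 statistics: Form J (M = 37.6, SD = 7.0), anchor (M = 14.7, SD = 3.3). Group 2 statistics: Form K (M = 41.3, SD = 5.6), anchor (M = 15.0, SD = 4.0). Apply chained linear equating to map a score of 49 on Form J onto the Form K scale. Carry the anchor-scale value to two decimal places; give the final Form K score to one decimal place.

48.4

Form J → anchor (Group 1): v = (3.3/7.0)(49 − 37.6) + 14.7 = 20.07
anchor → Form K (Group 2): y = (5.6/4.0)(20.07 − 15.0) + 41.3 = 48.4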